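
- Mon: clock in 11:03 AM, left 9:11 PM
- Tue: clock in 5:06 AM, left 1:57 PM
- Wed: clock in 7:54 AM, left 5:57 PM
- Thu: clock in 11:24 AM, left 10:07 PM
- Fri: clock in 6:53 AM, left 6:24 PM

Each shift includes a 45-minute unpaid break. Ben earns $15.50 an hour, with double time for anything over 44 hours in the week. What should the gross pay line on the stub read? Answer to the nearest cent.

$791.02

Mon: 11:03 AM–9:11 PM = 10 h 8 min; less 45 min break → 9 h 23 min
Tue: 5:06 AM–1:57 PM = 8 h 51 min; less 45 min break → 8 h 6 min
Wed: 7:54 AM–5:57 PM = 10 h 3 min; less 45 min break → 9 h 18 min
Thu: 11:24 AM–10:07 PM = 10 h 43 min; less 45 min break → 9 h 58 min
Fri: 6:53 AM–6:24 PM = 11 h 31 min; less 45 min break → 10 h 46 min
Total worked: 47 h 31 min = 2851 min.
Regular 44 h 0 min = 2640 min at $15.50/h; overtime 3 h 31 min = 211 min at $31.00/h.
Pay = (2640 × $15.50 + 211 × $31.00) ÷ 60 = $791.02.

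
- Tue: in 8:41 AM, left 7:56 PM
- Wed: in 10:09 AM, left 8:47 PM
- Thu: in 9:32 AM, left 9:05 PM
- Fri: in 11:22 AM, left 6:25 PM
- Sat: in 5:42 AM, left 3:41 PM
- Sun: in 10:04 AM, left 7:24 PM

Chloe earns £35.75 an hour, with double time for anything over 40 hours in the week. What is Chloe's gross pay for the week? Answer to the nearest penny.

£2845.70

Tue: 8:41 AM–7:56 PM = 11 h 15 min
Wed: 10:09 AM–8:47 PM = 10 h 38 min
Thu: 9:32 AM–9:05 PM = 11 h 33 min
Fri: 11:22 AM–6:25 PM = 7 h 3 min
Sat: 5:42 AM–3:41 PM = 9 h 59 min
Sun: 10:04 AM–7:24 PM = 9 h 20 min
Total worked: 59 h 48 min = 3588 min.
Regular 40 h 0 min = 2400 min at £35.75/h; overtime 19 h 48 min = 1188 min at £71.50/h.
Pay = (2400 × £35.75 + 1188 × £71.50) ÷ 60 = £2845.70.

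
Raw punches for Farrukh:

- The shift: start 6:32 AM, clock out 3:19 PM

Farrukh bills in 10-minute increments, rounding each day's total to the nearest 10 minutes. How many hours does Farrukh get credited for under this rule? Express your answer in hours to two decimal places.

8.83 hours

The shift: 6:32 AM–3:19 PM = 8 h 47 min → rounds to 8 h 50 min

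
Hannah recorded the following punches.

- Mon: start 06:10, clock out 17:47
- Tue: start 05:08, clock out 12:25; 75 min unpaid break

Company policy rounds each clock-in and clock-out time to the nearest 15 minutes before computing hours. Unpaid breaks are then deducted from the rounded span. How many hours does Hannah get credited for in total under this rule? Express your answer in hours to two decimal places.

17.50 hours

Mon: in 06:10→06:15, out 17:47→17:45; 11 h 30 min
Tue: in 05:08→05:15, out 12:25→12:30; 7 h 15 min − 75 min = 6 h 0 min
Total credited: 17 h 30 min.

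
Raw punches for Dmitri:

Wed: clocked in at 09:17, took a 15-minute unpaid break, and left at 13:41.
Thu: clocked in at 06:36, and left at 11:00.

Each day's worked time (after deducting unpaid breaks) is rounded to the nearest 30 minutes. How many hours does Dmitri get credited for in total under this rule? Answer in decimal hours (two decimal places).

Wed: 09:17–13:41 = 4 h 24 min − 15 min = 4 h 9 min → rounds to 4 h 0 min
Thu: 06:36–11:00 = 4 h 24 min → rounds to 4 h 30 min
Total credited: 8 h 30 min.

8.50 hours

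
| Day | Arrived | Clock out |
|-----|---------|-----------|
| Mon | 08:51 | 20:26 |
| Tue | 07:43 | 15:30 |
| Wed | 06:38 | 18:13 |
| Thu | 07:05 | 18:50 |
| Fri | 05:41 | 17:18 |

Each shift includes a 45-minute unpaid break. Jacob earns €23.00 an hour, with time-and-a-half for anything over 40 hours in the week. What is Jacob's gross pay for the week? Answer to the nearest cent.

Mon: 08:51–20:26 = 11 h 35 min; less 45 min break → 10 h 50 min
Tue: 07:43–15:30 = 7 h 47 min; less 45 min break → 7 h 2 min
Wed: 06:38–18:13 = 11 h 35 min; less 45 min break → 10 h 50 min
Thu: 07:05–18:50 = 11 h 45 min; less 45 min break → 11 h 0 min
Fri: 05:41–17:18 = 11 h 37 min; less 45 min break → 10 h 52 min
Total worked: 50 h 34 min = 3034 min.
Regular 40 h 0 min = 2400 min at €23.00/h; overtime 10 h 34 min = 634 min at €34.50/h.
Pay = (2400 × €23.00 + 634 × €34.50) ÷ 60 = €1284.55.

€1284.55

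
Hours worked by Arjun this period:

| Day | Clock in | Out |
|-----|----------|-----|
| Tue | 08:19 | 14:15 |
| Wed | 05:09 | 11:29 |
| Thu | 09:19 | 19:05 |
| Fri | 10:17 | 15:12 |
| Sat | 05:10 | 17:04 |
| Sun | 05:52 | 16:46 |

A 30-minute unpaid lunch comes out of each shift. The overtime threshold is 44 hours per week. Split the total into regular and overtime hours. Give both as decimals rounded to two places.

Tue: 08:19–14:15 = 5 h 56 min; less 30 min break → 5 h 26 min
Wed: 05:09–11:29 = 6 h 20 min; less 30 min break → 5 h 50 min
Thu: 09:19–19:05 = 9 h 46 min; less 30 min break → 9 h 16 min
Fri: 10:17–15:12 = 4 h 55 min; less 30 min break → 4 h 25 min
Sat: 05:10–17:04 = 11 h 54 min; less 30 min break → 11 h 24 min
Sun: 05:52–16:46 = 10 h 54 min; less 30 min break → 10 h 24 min
Total worked: 46 h 45 min = 46.75 h.
Threshold 44 h → overtime 2 h 45 min, regular 44 h 0 min.

Regular 44.00 hours, overtime 2.75 hours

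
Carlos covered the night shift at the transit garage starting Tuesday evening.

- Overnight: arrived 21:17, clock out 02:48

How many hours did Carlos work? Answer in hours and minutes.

5 h 31 min

Overnight: 21:17 → midnight = 2 h 43 min; midnight → 02:48 = 2 h 48 min; span 5 h 31 min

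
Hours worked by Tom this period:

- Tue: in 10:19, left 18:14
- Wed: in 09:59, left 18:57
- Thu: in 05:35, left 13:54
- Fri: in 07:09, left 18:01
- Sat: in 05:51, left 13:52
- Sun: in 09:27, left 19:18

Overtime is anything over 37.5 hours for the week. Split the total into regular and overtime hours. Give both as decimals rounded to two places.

Regular 37.50 hours, overtime 16.43 hours

Tue: 10:19–18:14 = 7 h 55 min
Wed: 09:59–18:57 = 8 h 58 min
Thu: 05:35–13:54 = 8 h 19 min
Fri: 07:09–18:01 = 10 h 52 min
Sat: 05:51–13:52 = 8 h 1 min
Sun: 09:27–19:18 = 9 h 51 min
Total worked: 53 h 56 min = 53.93 h.
Threshold 37.5 h → overtime 16 h 26 min, regular 37 h 30 min.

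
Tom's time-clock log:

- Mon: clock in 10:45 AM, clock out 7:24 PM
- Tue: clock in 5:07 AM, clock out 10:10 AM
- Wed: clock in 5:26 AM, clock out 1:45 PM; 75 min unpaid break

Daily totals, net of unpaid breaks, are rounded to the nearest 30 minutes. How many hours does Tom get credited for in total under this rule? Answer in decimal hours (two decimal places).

Mon: 10:45 AM–7:24 PM = 8 h 39 min → rounds to 8 h 30 min
Tue: 5:07 AM–10:10 AM = 5 h 3 min → rounds to 5 h 0 min
Wed: 5:26 AM–1:45 PM = 8 h 19 min − 75 min = 7 h 4 min → rounds to 7 h 0 min
Total credited: 20 h 30 min.

20.50 hours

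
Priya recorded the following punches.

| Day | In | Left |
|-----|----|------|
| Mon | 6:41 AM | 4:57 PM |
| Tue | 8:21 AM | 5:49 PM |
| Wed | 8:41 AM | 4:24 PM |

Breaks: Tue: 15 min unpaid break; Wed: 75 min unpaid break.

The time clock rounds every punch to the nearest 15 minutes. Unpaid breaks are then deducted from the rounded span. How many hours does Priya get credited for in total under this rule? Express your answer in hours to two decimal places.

26.00 hours

Mon: in 6:41 AM→6:45 AM, out 4:57 PM→5:00 PM; 10 h 15 min
Tue: in 8:21 AM→8:15 AM, out 5:49 PM→5:45 PM; 9 h 30 min − 15 min = 9 h 15 min
Wed: in 8:41 AM→8:45 AM, out 4:24 PM→4:30 PM; 7 h 45 min − 75 min = 6 h 30 min
Total credited: 26 h 0 min.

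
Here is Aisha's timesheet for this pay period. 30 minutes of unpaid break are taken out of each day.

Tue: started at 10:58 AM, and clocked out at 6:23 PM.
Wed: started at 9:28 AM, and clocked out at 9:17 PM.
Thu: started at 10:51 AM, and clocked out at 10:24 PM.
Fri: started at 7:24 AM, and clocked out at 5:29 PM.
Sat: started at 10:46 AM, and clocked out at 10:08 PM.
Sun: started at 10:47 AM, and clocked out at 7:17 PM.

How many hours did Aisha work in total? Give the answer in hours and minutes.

57 h 44 min

Tue: 10:58 AM–6:23 PM = 7 h 25 min; less 30 min break → 6 h 55 min
Wed: 9:28 AM–9:17 PM = 11 h 49 min; less 30 min break → 11 h 19 min
Thu: 10:51 AM–10:24 PM = 11 h 33 min; less 30 min break → 11 h 3 min
Fri: 7:24 AM–5:29 PM = 10 h 5 min; less 30 min break → 9 h 35 min
Sat: 10:46 AM–10:08 PM = 11 h 22 min; less 30 min break → 10 h 52 min
Sun: 10:47 AM–7:17 PM = 8 h 30 min; less 30 min break → 8 h 0 min
Total: 6 h 55 min + 11 h 19 min + 11 h 3 min + 9 h 35 min + 10 h 52 min + 8 h 0 min = 57 h 44 min.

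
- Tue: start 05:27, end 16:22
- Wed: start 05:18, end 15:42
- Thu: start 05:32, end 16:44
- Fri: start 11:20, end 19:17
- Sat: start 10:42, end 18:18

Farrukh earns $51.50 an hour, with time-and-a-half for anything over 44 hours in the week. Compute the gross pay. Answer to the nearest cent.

$2580.15

Tue: 05:27–16:22 = 10 h 55 min
Wed: 05:18–15:42 = 10 h 24 min
Thu: 05:32–16:44 = 11 h 12 min
Fri: 11:20–19:17 = 7 h 57 min
Sat: 10:42–18:18 = 7 h 36 min
Total worked: 48 h 4 min = 2884 min.
Regular 44 h 0 min = 2640 min at $51.50/h; overtime 4 h 4 min = 244 min at $77.25/h.
Pay = (2640 × $51.50 + 244 × $77.25) ÷ 60 = $2580.15.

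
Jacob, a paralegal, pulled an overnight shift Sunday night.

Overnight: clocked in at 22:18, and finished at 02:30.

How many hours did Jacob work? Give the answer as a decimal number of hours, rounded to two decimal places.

Overnight: 22:18 → midnight = 1 h 42 min; midnight → 02:30 = 2 h 30 min; span 4 h 12 min

4.20 hours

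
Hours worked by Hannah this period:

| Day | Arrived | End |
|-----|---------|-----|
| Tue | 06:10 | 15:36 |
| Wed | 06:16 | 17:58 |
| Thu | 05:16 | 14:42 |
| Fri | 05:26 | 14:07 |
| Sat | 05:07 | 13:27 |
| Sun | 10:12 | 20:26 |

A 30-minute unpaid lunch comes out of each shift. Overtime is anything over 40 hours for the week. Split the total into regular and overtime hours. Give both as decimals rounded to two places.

Regular 40.00 hours, overtime 14.82 hours

Tue: 06:10–15:36 = 9 h 26 min; less 30 min break → 8 h 56 min
Wed: 06:16–17:58 = 11 h 42 min; less 30 min break → 11 h 12 min
Thu: 05:16–14:42 = 9 h 26 min; less 30 min break → 8 h 56 min
Fri: 05:26–14:07 = 8 h 41 min; less 30 min break → 8 h 11 min
Sat: 05:07–13:27 = 8 h 20 min; less 30 min break → 7 h 50 min
Sun: 10:12–20:26 = 10 h 14 min; less 30 min break → 9 h 44 min
Total worked: 54 h 49 min = 54.82 h.
Threshold 40 h → overtime 14 h 49 min, regular 40 h 0 min.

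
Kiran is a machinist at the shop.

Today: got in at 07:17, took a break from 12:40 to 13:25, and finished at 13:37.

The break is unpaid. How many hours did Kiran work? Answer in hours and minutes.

Today: 07:17–13:37 = 6 h 20 min; less 45 min break → 5 h 35 min

5 h 35 min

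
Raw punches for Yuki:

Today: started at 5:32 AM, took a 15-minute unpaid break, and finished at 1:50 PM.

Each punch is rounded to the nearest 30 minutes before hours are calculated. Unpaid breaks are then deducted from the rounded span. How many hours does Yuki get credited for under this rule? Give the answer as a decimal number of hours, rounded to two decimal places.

8.25 hours

Today: in 5:32 AM→5:30 AM, out 1:50 PM→2:00 PM; 8 h 30 min − 15 min = 8 h 15 min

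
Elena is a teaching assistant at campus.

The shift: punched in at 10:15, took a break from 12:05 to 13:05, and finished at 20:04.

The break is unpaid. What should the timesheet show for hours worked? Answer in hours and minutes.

The shift: 10:15–20:04 = 9 h 49 min; less 60 min break → 8 h 49 min

8 h 49 min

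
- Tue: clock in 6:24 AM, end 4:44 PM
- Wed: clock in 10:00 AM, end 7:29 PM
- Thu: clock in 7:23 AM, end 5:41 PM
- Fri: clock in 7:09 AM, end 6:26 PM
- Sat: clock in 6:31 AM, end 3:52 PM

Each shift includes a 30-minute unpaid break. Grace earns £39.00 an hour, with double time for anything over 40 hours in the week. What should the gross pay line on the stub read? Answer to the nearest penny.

£2203.50

Tue: 6:24 AM–4:44 PM = 10 h 20 min; less 30 min break → 9 h 50 min
Wed: 10:00 AM–7:29 PM = 9 h 29 min; less 30 min break → 8 h 59 min
Thu: 7:23 AM–5:41 PM = 10 h 18 min; less 30 min break → 9 h 48 min
Fri: 7:09 AM–6:26 PM = 11 h 17 min; less 30 min break → 10 h 47 min
Sat: 6:31 AM–3:52 PM = 9 h 21 min; less 30 min break → 8 h 51 min
Total worked: 48 h 15 min = 2895 min.
Regular 40 h 0 min = 2400 min at £39.00/h; overtime 8 h 15 min = 495 min at £78.00/h.
Pay = (2400 × £39.00 + 495 × £78.00) ÷ 60 = £2203.50.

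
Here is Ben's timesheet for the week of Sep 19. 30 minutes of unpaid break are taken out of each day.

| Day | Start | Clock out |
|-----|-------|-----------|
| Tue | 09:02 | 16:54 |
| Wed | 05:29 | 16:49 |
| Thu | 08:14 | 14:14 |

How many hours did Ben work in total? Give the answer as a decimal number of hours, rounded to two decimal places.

Tue: 09:02–16:54 = 7 h 52 min; less 30 min break → 7 h 22 min
Wed: 05:29–16:49 = 11 h 20 min; less 30 min break → 10 h 50 min
Thu: 08:14–14:14 = 6 h 0 min; less 30 min break → 5 h 30 min
Total: 7 h 22 min + 10 h 50 min + 5 h 30 min = 23 h 42 min.

23.70 hours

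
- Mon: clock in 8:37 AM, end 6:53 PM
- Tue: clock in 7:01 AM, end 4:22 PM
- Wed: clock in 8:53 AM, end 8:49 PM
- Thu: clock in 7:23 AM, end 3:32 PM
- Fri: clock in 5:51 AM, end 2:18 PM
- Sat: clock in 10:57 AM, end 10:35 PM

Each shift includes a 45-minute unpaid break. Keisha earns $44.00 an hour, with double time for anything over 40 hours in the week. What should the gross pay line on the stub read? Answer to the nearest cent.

$3104.93

Mon: 8:37 AM–6:53 PM = 10 h 16 min; less 45 min break → 9 h 31 min
Tue: 7:01 AM–4:22 PM = 9 h 21 min; less 45 min break → 8 h 36 min
Wed: 8:53 AM–8:49 PM = 11 h 56 min; less 45 min break → 11 h 11 min
Thu: 7:23 AM–3:32 PM = 8 h 9 min; less 45 min break → 7 h 24 min
Fri: 5:51 AM–2:18 PM = 8 h 27 min; less 45 min break → 7 h 42 min
Sat: 10:57 AM–10:35 PM = 11 h 38 min; less 45 min break → 10 h 53 min
Total worked: 55 h 17 min = 3317 min.
Regular 40 h 0 min = 2400 min at $44.00/h; overtime 15 h 17 min = 917 min at $88.00/h.
Pay = (2400 × $44.00 + 917 × $88.00) ÷ 60 = $3104.93.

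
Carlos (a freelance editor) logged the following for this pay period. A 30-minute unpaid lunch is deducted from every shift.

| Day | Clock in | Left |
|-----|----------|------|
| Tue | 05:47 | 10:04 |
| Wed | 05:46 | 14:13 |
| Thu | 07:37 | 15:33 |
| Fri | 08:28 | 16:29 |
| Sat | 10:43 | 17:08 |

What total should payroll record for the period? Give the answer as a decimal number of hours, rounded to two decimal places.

32.60 hours

Tue: 05:47–10:04 = 4 h 17 min; less 30 min break → 3 h 47 min
Wed: 05:46–14:13 = 8 h 27 min; less 30 min break → 7 h 57 min
Thu: 07:37–15:33 = 7 h 56 min; less 30 min break → 7 h 26 min
Fri: 08:28–16:29 = 8 h 1 min; less 30 min break → 7 h 31 min
Sat: 10:43–17:08 = 6 h 25 min; less 30 min break → 5 h 55 min
Total: 3 h 47 min + 7 h 57 min + 7 h 26 min + 7 h 31 min + 5 h 55 min = 32 h 36 min.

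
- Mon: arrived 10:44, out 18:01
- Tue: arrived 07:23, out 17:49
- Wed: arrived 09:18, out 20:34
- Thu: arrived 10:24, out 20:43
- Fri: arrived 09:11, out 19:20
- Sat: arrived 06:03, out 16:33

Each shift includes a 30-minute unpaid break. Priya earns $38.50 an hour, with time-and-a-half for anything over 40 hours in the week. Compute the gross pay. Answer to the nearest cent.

Mon: 10:44–18:01 = 7 h 17 min; less 30 min break → 6 h 47 min
Tue: 07:23–17:49 = 10 h 26 min; less 30 min break → 9 h 56 min
Wed: 09:18–20:34 = 11 h 16 min; less 30 min break → 10 h 46 min
Thu: 10:24–20:43 = 10 h 19 min; less 30 min break → 9 h 49 min
Fri: 09:11–19:20 = 10 h 9 min; less 30 min break → 9 h 39 min
Sat: 06:03–16:33 = 10 h 30 min; less 30 min break → 10 h 0 min
Total worked: 56 h 57 min = 3417 min.
Regular 40 h 0 min = 2400 min at $38.50/h; overtime 16 h 57 min = 1017 min at $57.75/h.
Pay = (2400 × $38.50 + 1017 × $57.75) ÷ 60 = $2518.86.

$2518.86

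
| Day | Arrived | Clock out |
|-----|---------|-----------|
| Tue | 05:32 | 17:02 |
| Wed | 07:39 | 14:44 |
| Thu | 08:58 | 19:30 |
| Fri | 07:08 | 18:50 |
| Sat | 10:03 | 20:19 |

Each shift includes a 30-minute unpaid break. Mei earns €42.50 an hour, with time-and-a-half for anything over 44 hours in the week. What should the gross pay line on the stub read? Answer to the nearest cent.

Tue: 05:32–17:02 = 11 h 30 min; less 30 min break → 11 h 0 min
Wed: 07:39–14:44 = 7 h 5 min; less 30 min break → 6 h 35 min
Thu: 08:58–19:30 = 10 h 32 min; less 30 min break → 10 h 2 min
Fri: 07:08–18:50 = 11 h 42 min; less 30 min break → 11 h 12 min
Sat: 10:03–20:19 = 10 h 16 min; less 30 min break → 9 h 46 min
Total worked: 48 h 35 min = 2915 min.
Regular 44 h 0 min = 2640 min at €42.50/h; overtime 4 h 35 min = 275 min at €63.75/h.
Pay = (2640 × €42.50 + 275 × €63.75) ÷ 60 = €2162.19.

€2162.19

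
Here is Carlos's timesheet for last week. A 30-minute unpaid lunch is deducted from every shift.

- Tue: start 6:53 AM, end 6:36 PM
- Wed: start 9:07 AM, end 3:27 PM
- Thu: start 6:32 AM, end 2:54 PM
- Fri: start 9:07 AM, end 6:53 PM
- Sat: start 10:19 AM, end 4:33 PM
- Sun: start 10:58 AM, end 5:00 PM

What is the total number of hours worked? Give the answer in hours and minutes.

Tue: 6:53 AM–6:36 PM = 11 h 43 min; less 30 min break → 11 h 13 min
Wed: 9:07 AM–3:27 PM = 6 h 20 min; less 30 min break → 5 h 50 min
Thu: 6:32 AM–2:54 PM = 8 h 22 min; less 30 min break → 7 h 52 min
Fri: 9:07 AM–6:53 PM = 9 h 46 min; less 30 min break → 9 h 16 min
Sat: 10:19 AM–4:33 PM = 6 h 14 min; less 30 min break → 5 h 44 min
Sun: 10:58 AM–5:00 PM = 6 h 2 min; less 30 min break → 5 h 32 min
Total: 11 h 13 min + 5 h 50 min + 7 h 52 min + 9 h 16 min + 5 h 44 min + 5 h 32 min = 45 h 27 min.

45 h 27 min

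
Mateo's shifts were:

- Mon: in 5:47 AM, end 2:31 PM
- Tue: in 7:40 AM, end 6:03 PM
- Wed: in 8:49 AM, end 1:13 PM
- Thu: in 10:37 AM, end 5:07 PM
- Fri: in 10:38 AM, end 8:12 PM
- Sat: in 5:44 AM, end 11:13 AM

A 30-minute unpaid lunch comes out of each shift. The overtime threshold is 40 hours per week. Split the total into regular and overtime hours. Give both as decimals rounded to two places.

Mon: 5:47 AM–2:31 PM = 8 h 44 min; less 30 min break → 8 h 14 min
Tue: 7:40 AM–6:03 PM = 10 h 23 min; less 30 min break → 9 h 53 min
Wed: 8:49 AM–1:13 PM = 4 h 24 min; less 30 min break → 3 h 54 min
Thu: 10:37 AM–5:07 PM = 6 h 30 min; less 30 min break → 6 h 0 min
Fri: 10:38 AM–8:12 PM = 9 h 34 min; less 30 min break → 9 h 4 min
Sat: 5:44 AM–11:13 AM = 5 h 29 min; less 30 min break → 4 h 59 min
Total worked: 42 h 4 min = 42.07 h.
Threshold 40 h → overtime 2 h 4 min, regular 40 h 0 min.

Regular 40.00 hours, overtime 2.07 hours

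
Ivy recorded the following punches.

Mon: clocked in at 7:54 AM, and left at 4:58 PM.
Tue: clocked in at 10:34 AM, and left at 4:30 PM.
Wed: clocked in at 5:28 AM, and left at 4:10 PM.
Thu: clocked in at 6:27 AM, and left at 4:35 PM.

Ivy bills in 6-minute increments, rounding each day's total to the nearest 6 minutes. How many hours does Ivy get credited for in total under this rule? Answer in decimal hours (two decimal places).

Mon: 7:54 AM–4:58 PM = 9 h 4 min → rounds to 9 h 6 min
Tue: 10:34 AM–4:30 PM = 5 h 56 min → rounds to 5 h 54 min
Wed: 5:28 AM–4:10 PM = 10 h 42 min → rounds to 10 h 42 min
Thu: 6:27 AM–4:35 PM = 10 h 8 min → rounds to 10 h 6 min
Total credited: 35 h 48 min.

35.80 hours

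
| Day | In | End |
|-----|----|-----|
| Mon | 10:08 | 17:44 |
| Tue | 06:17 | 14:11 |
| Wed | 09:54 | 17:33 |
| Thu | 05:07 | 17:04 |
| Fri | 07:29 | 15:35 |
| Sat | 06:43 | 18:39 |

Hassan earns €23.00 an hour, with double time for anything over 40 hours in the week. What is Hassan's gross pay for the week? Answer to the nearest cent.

€1616.13

Mon: 10:08–17:44 = 7 h 36 min
Tue: 06:17–14:11 = 7 h 54 min
Wed: 09:54–17:33 = 7 h 39 min
Thu: 05:07–17:04 = 11 h 57 min
Fri: 07:29–15:35 = 8 h 6 min
Sat: 06:43–18:39 = 11 h 56 min
Total worked: 55 h 8 min = 3308 min.
Regular 40 h 0 min = 2400 min at €23.00/h; overtime 15 h 8 min = 908 min at €46.00/h.
Pay = (2400 × €23.00 + 908 × €46.00) ÷ 60 = €1616.13.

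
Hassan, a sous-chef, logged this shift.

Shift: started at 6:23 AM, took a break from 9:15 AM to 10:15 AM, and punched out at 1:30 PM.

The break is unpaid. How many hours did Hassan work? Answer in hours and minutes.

6 h 7 min

Shift: 6:23 AM–1:30 PM = 7 h 7 min; less 60 min break → 6 h 7 min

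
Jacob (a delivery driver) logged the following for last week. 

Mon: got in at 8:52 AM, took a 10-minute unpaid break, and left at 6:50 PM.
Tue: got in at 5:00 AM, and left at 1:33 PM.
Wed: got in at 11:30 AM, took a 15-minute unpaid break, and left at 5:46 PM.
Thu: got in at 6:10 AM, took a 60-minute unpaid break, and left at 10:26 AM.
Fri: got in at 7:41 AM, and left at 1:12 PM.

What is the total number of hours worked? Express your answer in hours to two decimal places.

Mon: 8:52 AM–6:50 PM = 9 h 58 min; less 10 min break → 9 h 48 min
Tue: 5:00 AM–1:33 PM = 8 h 33 min
Wed: 11:30 AM–5:46 PM = 6 h 16 min; less 15 min break → 6 h 1 min
Thu: 6:10 AM–10:26 AM = 4 h 16 min; less 60 min break → 3 h 16 min
Fri: 7:41 AM–1:12 PM = 5 h 31 min
Total: 9 h 48 min + 8 h 33 min + 6 h 1 min + 3 h 16 min + 5 h 31 min = 33 h 9 min.

33.15 hours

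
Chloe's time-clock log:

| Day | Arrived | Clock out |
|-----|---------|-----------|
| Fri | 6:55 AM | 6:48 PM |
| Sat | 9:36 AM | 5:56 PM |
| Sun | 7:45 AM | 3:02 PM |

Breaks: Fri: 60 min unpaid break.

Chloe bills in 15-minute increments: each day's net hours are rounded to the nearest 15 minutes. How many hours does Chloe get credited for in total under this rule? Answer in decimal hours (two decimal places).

Fri: 6:55 AM–6:48 PM = 11 h 53 min − 60 min = 10 h 53 min → rounds to 11 h 0 min
Sat: 9:36 AM–5:56 PM = 8 h 20 min → rounds to 8 h 15 min
Sun: 7:45 AM–3:02 PM = 7 h 17 min → rounds to 7 h 15 min
Total credited: 26 h 30 min.

26.50 hours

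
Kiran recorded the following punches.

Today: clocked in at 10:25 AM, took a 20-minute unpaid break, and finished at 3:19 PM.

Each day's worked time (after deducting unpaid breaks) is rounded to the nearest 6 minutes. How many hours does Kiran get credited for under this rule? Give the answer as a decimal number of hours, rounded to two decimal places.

Today: 10:25 AM–3:19 PM = 4 h 54 min − 20 min = 4 h 34 min → rounds to 4 h 36 min

4.60 hours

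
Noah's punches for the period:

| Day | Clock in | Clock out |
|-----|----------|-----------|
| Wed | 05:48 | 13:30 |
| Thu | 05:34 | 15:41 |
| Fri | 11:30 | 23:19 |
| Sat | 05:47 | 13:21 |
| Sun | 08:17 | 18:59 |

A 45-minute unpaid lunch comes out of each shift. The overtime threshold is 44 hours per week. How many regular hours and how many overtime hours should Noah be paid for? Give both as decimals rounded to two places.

Wed: 05:48–13:30 = 7 h 42 min; less 45 min break → 6 h 57 min
Thu: 05:34–15:41 = 10 h 7 min; less 45 min break → 9 h 22 min
Fri: 11:30–23:19 = 11 h 49 min; less 45 min break → 11 h 4 min
Sat: 05:47–13:21 = 7 h 34 min; less 45 min break → 6 h 49 min
Sun: 08:17–18:59 = 10 h 42 min; less 45 min break → 9 h 57 min
Total worked: 44 h 9 min = 44.15 h.
Threshold 44 h → overtime 0 h 9 min, regular 44 h 0 min.

Regular 44.00 hours, overtime 0.15 hours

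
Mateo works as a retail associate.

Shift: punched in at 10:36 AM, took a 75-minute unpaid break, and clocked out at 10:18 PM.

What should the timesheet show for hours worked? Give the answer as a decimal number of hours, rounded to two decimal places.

Shift: 10:36 AM–10:18 PM = 11 h 42 min; less 75 min break → 10 h 27 min

10.45 hours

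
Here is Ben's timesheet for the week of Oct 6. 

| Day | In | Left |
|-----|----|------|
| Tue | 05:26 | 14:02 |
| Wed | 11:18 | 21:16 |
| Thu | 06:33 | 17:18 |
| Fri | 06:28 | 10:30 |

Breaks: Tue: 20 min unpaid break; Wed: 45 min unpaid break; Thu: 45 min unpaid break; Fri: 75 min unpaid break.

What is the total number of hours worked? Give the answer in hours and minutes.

30 h 16 min

Tue: 05:26–14:02 = 8 h 36 min; less 20 min break → 8 h 16 min
Wed: 11:18–21:16 = 9 h 58 min; less 45 min break → 9 h 13 min
Thu: 06:33–17:18 = 10 h 45 min; less 45 min break → 10 h 0 min
Fri: 06:28–10:30 = 4 h 2 min; less 75 min break → 2 h 47 min
Total: 8 h 16 min + 9 h 13 min + 10 h 0 min + 2 h 47 min = 30 h 16 min.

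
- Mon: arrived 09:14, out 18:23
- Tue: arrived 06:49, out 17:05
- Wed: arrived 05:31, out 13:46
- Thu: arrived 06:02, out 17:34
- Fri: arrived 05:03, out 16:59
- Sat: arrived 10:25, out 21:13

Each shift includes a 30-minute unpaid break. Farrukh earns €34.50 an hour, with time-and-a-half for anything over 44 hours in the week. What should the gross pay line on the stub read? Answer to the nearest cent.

€2290.80

Mon: 09:14–18:23 = 9 h 9 min; less 30 min break → 8 h 39 min
Tue: 06:49–17:05 = 10 h 16 min; less 30 min break → 9 h 46 min
Wed: 05:31–13:46 = 8 h 15 min; less 30 min break → 7 h 45 min
Thu: 06:02–17:34 = 11 h 32 min; less 30 min break → 11 h 2 min
Fri: 05:03–16:59 = 11 h 56 min; less 30 min break → 11 h 26 min
Sat: 10:25–21:13 = 10 h 48 min; less 30 min break → 10 h 18 min
Total worked: 58 h 56 min = 3536 min.
Regular 44 h 0 min = 2640 min at €34.50/h; overtime 14 h 56 min = 896 min at €51.75/h.
Pay = (2640 × €34.50 + 896 × €51.75) ÷ 60 = €2290.80.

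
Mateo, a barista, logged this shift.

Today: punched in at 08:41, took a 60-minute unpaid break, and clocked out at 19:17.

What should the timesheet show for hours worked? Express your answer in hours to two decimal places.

Today: 08:41–19:17 = 10 h 36 min; less 60 min break → 9 h 36 min

9.60 hours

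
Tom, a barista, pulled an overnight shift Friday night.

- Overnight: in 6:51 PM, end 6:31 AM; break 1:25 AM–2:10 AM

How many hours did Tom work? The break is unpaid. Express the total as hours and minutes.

10 h 55 min

Overnight: 6:51 PM → midnight = 5 h 9 min; midnight → 6:31 AM = 6 h 31 min; span 11 h 40 min; less 45 min break → 10 h 55 min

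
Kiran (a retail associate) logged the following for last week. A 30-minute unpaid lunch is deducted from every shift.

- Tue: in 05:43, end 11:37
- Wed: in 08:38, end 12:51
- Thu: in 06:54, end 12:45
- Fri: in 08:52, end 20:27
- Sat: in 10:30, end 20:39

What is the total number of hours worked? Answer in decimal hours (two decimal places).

Tue: 05:43–11:37 = 5 h 54 min; less 30 min break → 5 h 24 min
Wed: 08:38–12:51 = 4 h 13 min; less 30 min break → 3 h 43 min
Thu: 06:54–12:45 = 5 h 51 min; less 30 min break → 5 h 21 min
Fri: 08:52–20:27 = 11 h 35 min; less 30 min break → 11 h 5 min
Sat: 10:30–20:39 = 10 h 9 min; less 30 min break → 9 h 39 min
Total: 5 h 24 min + 3 h 43 min + 5 h 21 min + 11 h 5 min + 9 h 39 min = 35 h 12 min.

35.20 hours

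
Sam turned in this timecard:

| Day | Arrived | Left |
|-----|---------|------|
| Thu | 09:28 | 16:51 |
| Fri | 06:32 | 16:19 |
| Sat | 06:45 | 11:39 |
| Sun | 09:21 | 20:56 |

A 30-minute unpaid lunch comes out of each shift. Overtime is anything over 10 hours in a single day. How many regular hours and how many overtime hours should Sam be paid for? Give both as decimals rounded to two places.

Regular 30.57 hours, overtime 1.08 hours

Thu: 09:28–16:51 = 7 h 23 min; less 30 min break → 6 h 53 min
Fri: 06:32–16:19 = 9 h 47 min; less 30 min break → 9 h 17 min
Sat: 06:45–11:39 = 4 h 54 min; less 30 min break → 4 h 24 min
Sun: 09:21–20:56 = 11 h 35 min; less 30 min break → 11 h 5 min
Thu reg 6 h 53 min / OT 0 h 0 min; Fri reg 9 h 17 min / OT 0 h 0 min; Sat reg 4 h 24 min / OT 0 h 0 min; Sun reg 10 h 0 min / OT 1 h 5 min.
Totals: regular 30 h 34 min, overtime 1 h 5 min.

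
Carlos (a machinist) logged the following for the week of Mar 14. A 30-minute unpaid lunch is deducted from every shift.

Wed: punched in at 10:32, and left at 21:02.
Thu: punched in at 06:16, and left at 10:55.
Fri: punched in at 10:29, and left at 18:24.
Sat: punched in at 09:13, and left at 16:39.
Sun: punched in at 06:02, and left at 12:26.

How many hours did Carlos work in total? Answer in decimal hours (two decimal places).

34.40 hours

Wed: 10:32–21:02 = 10 h 30 min; less 30 min break → 10 h 0 min
Thu: 06:16–10:55 = 4 h 39 min; less 30 min break → 4 h 9 min
Fri: 10:29–18:24 = 7 h 55 min; less 30 min break → 7 h 25 min
Sat: 09:13–16:39 = 7 h 26 min; less 30 min break → 6 h 56 min
Sun: 06:02–12:26 = 6 h 24 min; less 30 min break → 5 h 54 min
Total: 10 h 0 min + 4 h 9 min + 7 h 25 min + 6 h 56 min + 5 h 54 min = 34 h 24 min.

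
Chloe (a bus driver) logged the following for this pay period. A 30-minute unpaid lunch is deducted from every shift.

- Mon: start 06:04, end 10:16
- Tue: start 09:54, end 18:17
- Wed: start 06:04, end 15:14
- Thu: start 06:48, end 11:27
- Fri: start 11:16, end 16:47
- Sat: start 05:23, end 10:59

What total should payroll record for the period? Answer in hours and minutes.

34 h 31 min

Mon: 06:04–10:16 = 4 h 12 min; less 30 min break → 3 h 42 min
Tue: 09:54–18:17 = 8 h 23 min; less 30 min break → 7 h 53 min
Wed: 06:04–15:14 = 9 h 10 min; less 30 min break → 8 h 40 min
Thu: 06:48–11:27 = 4 h 39 min; less 30 min break → 4 h 9 min
Fri: 11:16–16:47 = 5 h 31 min; less 30 min break → 5 h 1 min
Sat: 05:23–10:59 = 5 h 36 min; less 30 min break → 5 h 6 min
Total: 3 h 42 min + 7 h 53 min + 8 h 40 min + 4 h 9 min + 5 h 1 min + 5 h 6 min = 34 h 31 min.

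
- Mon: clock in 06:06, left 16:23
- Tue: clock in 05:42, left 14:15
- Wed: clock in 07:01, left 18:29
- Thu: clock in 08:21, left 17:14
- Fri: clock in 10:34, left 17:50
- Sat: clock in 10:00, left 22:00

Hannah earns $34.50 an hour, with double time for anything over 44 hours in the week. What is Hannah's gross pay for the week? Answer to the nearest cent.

Mon: 06:06–16:23 = 10 h 17 min
Tue: 05:42–14:15 = 8 h 33 min
Wed: 07:01–18:29 = 11 h 28 min
Thu: 08:21–17:14 = 8 h 53 min
Fri: 10:34–17:50 = 7 h 16 min
Sat: 10:00–22:00 = 12 h 0 min
Total worked: 58 h 27 min = 3507 min.
Regular 44 h 0 min = 2640 min at $34.50/h; overtime 14 h 27 min = 867 min at $69.00/h.
Pay = (2640 × $34.50 + 867 × $69.00) ÷ 60 = $2515.05.

$2515.05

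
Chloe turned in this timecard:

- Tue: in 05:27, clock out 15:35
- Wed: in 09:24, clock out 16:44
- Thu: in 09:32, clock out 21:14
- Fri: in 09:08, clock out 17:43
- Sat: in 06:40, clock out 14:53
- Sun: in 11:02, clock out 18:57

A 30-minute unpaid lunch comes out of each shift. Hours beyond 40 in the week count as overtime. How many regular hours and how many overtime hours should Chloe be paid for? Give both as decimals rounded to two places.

Tue: 05:27–15:35 = 10 h 8 min; less 30 min break → 9 h 38 min
Wed: 09:24–16:44 = 7 h 20 min; less 30 min break → 6 h 50 min
Thu: 09:32–21:14 = 11 h 42 min; less 30 min break → 11 h 12 min
Fri: 09:08–17:43 = 8 h 35 min; less 30 min break → 8 h 5 min
Sat: 06:40–14:53 = 8 h 13 min; less 30 min break → 7 h 43 min
Sun: 11:02–18:57 = 7 h 55 min; less 30 min break → 7 h 25 min
Total worked: 50 h 53 min = 50.88 h.
Threshold 40 h → overtime 10 h 53 min, regular 40 h 0 min.

Regular 40.00 hours, overtime 10.88 hours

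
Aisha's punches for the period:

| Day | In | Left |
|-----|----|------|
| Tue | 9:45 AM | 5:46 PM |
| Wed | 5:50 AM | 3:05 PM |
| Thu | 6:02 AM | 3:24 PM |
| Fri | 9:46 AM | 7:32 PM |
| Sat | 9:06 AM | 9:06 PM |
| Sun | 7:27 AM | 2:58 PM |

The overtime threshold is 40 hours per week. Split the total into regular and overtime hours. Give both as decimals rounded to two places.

Tue: 9:45 AM–5:46 PM = 8 h 1 min
Wed: 5:50 AM–3:05 PM = 9 h 15 min
Thu: 6:02 AM–3:24 PM = 9 h 22 min
Fri: 9:46 AM–7:32 PM = 9 h 46 min
Sat: 9:06 AM–9:06 PM = 12 h 0 min
Sun: 7:27 AM–2:58 PM = 7 h 31 min
Total worked: 55 h 55 min = 55.92 h.
Threshold 40 h → overtime 15 h 55 min, regular 40 h 0 min.

Regular 40.00 hours, overtime 15.92 hours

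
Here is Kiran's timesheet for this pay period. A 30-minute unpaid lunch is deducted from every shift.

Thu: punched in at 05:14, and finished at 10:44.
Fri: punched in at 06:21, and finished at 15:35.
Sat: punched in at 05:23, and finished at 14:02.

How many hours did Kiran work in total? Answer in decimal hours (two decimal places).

21.88 hours

Thu: 05:14–10:44 = 5 h 30 min; less 30 min break → 5 h 0 min
Fri: 06:21–15:35 = 9 h 14 min; less 30 min break → 8 h 44 min
Sat: 05:23–14:02 = 8 h 39 min; less 30 min break → 8 h 9 min
Total: 5 h 0 min + 8 h 44 min + 8 h 9 min = 21 h 53 min.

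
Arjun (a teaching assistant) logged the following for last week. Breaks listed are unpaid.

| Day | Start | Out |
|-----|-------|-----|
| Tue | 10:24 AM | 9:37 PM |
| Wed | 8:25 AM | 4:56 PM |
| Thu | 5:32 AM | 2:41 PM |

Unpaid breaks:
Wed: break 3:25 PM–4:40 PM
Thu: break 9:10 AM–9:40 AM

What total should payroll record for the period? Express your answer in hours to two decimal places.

Tue: 10:24 AM–9:37 PM = 11 h 13 min
Wed: 8:25 AM–4:56 PM = 8 h 31 min; less 75 min break → 7 h 16 min
Thu: 5:32 AM–2:41 PM = 9 h 9 min; less 30 min break → 8 h 39 min
Total: 11 h 13 min + 7 h 16 min + 8 h 39 min = 27 h 8 min.

27.13 hours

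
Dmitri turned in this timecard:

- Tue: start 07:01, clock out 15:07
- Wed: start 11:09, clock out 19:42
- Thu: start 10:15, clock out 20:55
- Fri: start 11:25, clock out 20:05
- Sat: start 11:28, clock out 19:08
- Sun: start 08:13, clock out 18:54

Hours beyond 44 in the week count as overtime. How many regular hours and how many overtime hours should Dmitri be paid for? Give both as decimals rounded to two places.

Tue: 07:01–15:07 = 8 h 6 min
Wed: 11:09–19:42 = 8 h 33 min
Thu: 10:15–20:55 = 10 h 40 min
Fri: 11:25–20:05 = 8 h 40 min
Sat: 11:28–19:08 = 7 h 40 min
Sun: 08:13–18:54 = 10 h 41 min
Total worked: 54 h 20 min = 54.33 h.
Threshold 44 h → overtime 10 h 20 min, regular 44 h 0 min.

Regular 44.00 hours, overtime 10.33 hours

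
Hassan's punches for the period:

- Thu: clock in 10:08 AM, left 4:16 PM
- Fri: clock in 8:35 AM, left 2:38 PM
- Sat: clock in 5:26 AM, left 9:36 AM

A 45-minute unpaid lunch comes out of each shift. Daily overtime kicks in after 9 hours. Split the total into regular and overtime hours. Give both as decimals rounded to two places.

Regular 14.10 hours, overtime 0.00 hours

Thu: 10:08 AM–4:16 PM = 6 h 8 min; less 45 min break → 5 h 23 min
Fri: 8:35 AM–2:38 PM = 6 h 3 min; less 45 min break → 5 h 18 min
Sat: 5:26 AM–9:36 AM = 4 h 10 min; less 45 min break → 3 h 25 min
Thu reg 5 h 23 min / OT 0 h 0 min; Fri reg 5 h 18 min / OT 0 h 0 min; Sat reg 3 h 25 min / OT 0 h 0 min.
Totals: regular 14 h 6 min, overtime 0 h 0 min.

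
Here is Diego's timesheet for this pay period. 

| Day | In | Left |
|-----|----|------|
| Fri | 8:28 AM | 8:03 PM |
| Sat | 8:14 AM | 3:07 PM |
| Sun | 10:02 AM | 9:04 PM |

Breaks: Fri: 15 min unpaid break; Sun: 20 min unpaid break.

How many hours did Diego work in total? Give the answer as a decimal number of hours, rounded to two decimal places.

Fri: 8:28 AM–8:03 PM = 11 h 35 min; less 15 min break → 11 h 20 min
Sat: 8:14 AM–3:07 PM = 6 h 53 min
Sun: 10:02 AM–9:04 PM = 11 h 2 min; less 20 min break → 10 h 42 min
Total: 11 h 20 min + 6 h 53 min + 10 h 42 min = 28 h 55 min.

28.92 hours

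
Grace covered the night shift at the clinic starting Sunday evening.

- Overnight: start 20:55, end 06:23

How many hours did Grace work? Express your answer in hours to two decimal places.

9.47 hours

Overnight: 20:55 → midnight = 3 h 5 min; midnight → 06:23 = 6 h 23 min; span 9 h 28 min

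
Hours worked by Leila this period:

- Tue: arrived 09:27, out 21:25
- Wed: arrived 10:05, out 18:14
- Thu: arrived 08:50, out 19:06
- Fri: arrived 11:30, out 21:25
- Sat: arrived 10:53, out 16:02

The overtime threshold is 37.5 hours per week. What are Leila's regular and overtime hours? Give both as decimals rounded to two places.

Tue: 09:27–21:25 = 11 h 58 min
Wed: 10:05–18:14 = 8 h 9 min
Thu: 08:50–19:06 = 10 h 16 min
Fri: 11:30–21:25 = 9 h 55 min
Sat: 10:53–16:02 = 5 h 9 min
Total worked: 45 h 27 min = 45.45 h.
Threshold 37.5 h → overtime 7 h 57 min, regular 37 h 30 min.

Regular 37.50 hours, overtime 7.95 hours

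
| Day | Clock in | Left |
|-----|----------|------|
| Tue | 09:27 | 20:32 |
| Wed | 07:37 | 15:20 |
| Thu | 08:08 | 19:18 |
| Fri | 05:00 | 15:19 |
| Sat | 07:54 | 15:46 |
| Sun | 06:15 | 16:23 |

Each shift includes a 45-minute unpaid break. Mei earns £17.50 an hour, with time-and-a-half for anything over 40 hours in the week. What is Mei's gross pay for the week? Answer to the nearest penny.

Tue: 09:27–20:32 = 11 h 5 min; less 45 min break → 10 h 20 min
Wed: 07:37–15:20 = 7 h 43 min; less 45 min break → 6 h 58 min
Thu: 08:08–19:18 = 11 h 10 min; less 45 min break → 10 h 25 min
Fri: 05:00–15:19 = 10 h 19 min; less 45 min break → 9 h 34 min
Sat: 07:54–15:46 = 7 h 52 min; less 45 min break → 7 h 7 min
Sun: 06:15–16:23 = 10 h 8 min; less 45 min break → 9 h 23 min
Total worked: 53 h 47 min = 3227 min.
Regular 40 h 0 min = 2400 min at £17.50/h; overtime 13 h 47 min = 827 min at £26.25/h.
Pay = (2400 × £17.50 + 827 × £26.25) ÷ 60 = £1061.81.

£1061.81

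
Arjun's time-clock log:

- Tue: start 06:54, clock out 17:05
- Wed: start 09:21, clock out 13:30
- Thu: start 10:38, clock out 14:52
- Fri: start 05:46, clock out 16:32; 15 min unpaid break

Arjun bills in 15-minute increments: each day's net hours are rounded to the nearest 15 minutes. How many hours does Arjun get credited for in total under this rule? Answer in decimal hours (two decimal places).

Tue: 06:54–17:05 = 10 h 11 min → rounds to 10 h 15 min
Wed: 09:21–13:30 = 4 h 9 min → rounds to 4 h 15 min
Thu: 10:38–14:52 = 4 h 14 min → rounds to 4 h 15 min
Fri: 05:46–16:32 = 10 h 46 min − 15 min = 10 h 31 min → rounds to 10 h 30 min
Total credited: 29 h 15 min.

29.25 hours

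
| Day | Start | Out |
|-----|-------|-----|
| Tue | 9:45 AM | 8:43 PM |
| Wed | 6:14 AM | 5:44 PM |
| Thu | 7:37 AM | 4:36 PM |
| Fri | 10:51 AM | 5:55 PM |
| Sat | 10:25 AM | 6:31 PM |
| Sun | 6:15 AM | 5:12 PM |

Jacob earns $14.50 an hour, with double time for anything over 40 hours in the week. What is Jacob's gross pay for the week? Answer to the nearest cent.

$1089.43

Tue: 9:45 AM–8:43 PM = 10 h 58 min
Wed: 6:14 AM–5:44 PM = 11 h 30 min
Thu: 7:37 AM–4:36 PM = 8 h 59 min
Fri: 10:51 AM–5:55 PM = 7 h 4 min
Sat: 10:25 AM–6:31 PM = 8 h 6 min
Sun: 6:15 AM–5:12 PM = 10 h 57 min
Total worked: 57 h 34 min = 3454 min.
Regular 40 h 0 min = 2400 min at $14.50/h; overtime 17 h 34 min = 1054 min at $29.00/h.
Pay = (2400 × $14.50 + 1054 × $29.00) ÷ 60 = $1089.43.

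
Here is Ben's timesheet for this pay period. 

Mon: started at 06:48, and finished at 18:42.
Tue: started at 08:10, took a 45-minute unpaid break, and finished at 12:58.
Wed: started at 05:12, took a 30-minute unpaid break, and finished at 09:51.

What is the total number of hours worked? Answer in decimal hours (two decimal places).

20.10 hours

Mon: 06:48–18:42 = 11 h 54 min
Tue: 08:10–12:58 = 4 h 48 min; less 45 min break → 4 h 3 min
Wed: 05:12–09:51 = 4 h 39 min; less 30 min break → 4 h 9 min
Total: 11 h 54 min + 4 h 3 min + 4 h 9 min = 20 h 6 min.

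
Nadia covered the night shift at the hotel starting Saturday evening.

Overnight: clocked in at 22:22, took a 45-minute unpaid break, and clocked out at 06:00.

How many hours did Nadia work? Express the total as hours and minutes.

Overnight: 22:22 → midnight = 1 h 38 min; midnight → 06:00 = 6 h 0 min; span 7 h 38 min; less 45 min break → 6 h 53 min

6 h 53 min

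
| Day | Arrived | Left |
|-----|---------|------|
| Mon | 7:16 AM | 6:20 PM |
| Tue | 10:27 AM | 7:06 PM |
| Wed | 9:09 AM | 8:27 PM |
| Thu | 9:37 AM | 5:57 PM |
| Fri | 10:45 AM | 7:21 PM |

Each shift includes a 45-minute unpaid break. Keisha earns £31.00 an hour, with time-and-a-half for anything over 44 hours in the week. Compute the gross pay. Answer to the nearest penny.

£1373.30

Mon: 7:16 AM–6:20 PM = 11 h 4 min; less 45 min break → 10 h 19 min
Tue: 10:27 AM–7:06 PM = 8 h 39 min; less 45 min break → 7 h 54 min
Wed: 9:09 AM–8:27 PM = 11 h 18 min; less 45 min break → 10 h 33 min
Thu: 9:37 AM–5:57 PM = 8 h 20 min; less 45 min break → 7 h 35 min
Fri: 10:45 AM–7:21 PM = 8 h 36 min; less 45 min break → 7 h 51 min
Total worked: 44 h 12 min = 2652 min.
Regular 44 h 0 min = 2640 min at £31.00/h; overtime 0 h 12 min = 12 min at £46.50/h.
Pay = (2640 × £31.00 + 12 × £46.50) ÷ 60 = £1373.30.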